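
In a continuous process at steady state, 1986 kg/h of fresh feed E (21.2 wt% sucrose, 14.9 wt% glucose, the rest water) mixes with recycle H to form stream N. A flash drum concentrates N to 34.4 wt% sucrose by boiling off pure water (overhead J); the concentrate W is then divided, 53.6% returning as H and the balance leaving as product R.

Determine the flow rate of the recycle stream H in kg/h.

1414 kg/h

Overall sucrose balance (none leaves overhead): sucrose in fresh feed = sucrose in product, i.e. 1986×0.212 = (1−0.536)·W·0.344.
W = 421.03/(0.344×0.464) = 2637.8 kg/h.
Recycle H = 0.536×2637.8 = 1413.9 kg/h.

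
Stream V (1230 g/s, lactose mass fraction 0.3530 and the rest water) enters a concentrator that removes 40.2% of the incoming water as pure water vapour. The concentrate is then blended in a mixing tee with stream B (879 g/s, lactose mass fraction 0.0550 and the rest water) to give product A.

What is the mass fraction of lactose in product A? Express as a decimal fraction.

0.2697

Vapour removed = 0.402×0.647×1230 = 319.92 g/s; concentrate = 910.08 g/s.
lactose reaching the mixer = 434.19 (from concentrate) + 879×0.055 = 482.53 g/s.
Product flow = 910.08 + 879 = 1789.1 g/s; lactose fraction = 0.2697.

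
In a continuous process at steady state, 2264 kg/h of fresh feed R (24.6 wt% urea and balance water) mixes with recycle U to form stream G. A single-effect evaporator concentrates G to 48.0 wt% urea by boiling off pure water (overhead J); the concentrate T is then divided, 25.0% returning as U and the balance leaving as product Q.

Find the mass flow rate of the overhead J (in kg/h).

1104 kg/h

Overall urea balance (none leaves overhead): urea in fresh feed = urea in product, i.e. 2264×0.246 = (1−0.250)·T·0.480.
T = 556.94/(0.480×0.750) = 1547.1 kg/h.
Recycle U = 0.250×1547.1 = 386.77 kg/h.
Combined feed G = 2264 + 386.77 = 2650.8 kg/h.
Overhead J = G − T = 2650.8 − 1547.1 = 1103.7 kg/h.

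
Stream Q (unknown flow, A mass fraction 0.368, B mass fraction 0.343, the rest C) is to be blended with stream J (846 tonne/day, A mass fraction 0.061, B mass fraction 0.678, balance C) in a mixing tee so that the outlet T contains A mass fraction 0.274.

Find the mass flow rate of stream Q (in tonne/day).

1917 tonne/day

Let Q be the unknown flow. Total out = 846 + Q.
A balance: 51.606 + 0.368·Q = 0.274·(846 + Q)
(0.368 − 0.274)·Q = 0.274×846 − 51.606 = 180.2
Q = 180.2 / 0.094 = 1917 tonne/day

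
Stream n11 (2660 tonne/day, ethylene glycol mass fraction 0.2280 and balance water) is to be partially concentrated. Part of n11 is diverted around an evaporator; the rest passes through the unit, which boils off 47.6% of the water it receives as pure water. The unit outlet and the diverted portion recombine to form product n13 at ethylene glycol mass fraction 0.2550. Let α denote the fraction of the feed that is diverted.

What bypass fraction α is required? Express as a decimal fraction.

All 2660×0.228 = 606.48 tonne/day of ethylene glycol reaches n13, so n13 = 606.48/0.255 = 2378.4 tonne/day and vapour = 281.65 tonne/day.
The evaporator receives (1−α)·2660 of feed at 0.772 water and removes 0.476 of that water:
0.476×0.772×(1−α)×2660 = 281.65
(1−α) = 281.65/977.48 = 0.2881;  α = 0.7119.

0.712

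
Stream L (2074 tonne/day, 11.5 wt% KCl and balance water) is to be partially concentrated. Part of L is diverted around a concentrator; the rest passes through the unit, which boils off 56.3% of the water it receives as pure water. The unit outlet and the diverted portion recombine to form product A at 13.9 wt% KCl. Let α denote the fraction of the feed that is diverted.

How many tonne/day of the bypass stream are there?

1355 tonne/day

All 2074×0.115 = 238.51 tonne/day of KCl reaches A, so A = 238.51/0.139 = 1715.9 tonne/day and vapour = 358.1 tonne/day.
The evaporator receives (1−α)·2074 of feed at 0.885 water and removes 0.563 of that water:
0.563×0.885×(1−α)×2074 = 358.1
(1−α) = 358.1/1033.4 = 0.3465;  α = 0.6535.
Bypass flow = 0.6535×2074 = 1355.3 tonne/day.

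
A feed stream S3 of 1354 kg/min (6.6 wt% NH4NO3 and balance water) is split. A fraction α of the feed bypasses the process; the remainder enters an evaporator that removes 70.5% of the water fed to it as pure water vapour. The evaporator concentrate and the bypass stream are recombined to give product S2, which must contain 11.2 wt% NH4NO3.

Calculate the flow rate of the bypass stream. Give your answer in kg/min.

All 1354×0.066 = 89.364 kg/min of NH4NO3 reaches S2, so S2 = 89.364/0.112 = 797.89 kg/min and vapour = 556.11 kg/min.
The evaporator receives (1−α)·1354 of feed at 0.934 water and removes 0.705 of that water:
0.705×0.934×(1−α)×1354 = 556.11
(1−α) = 556.11/891.57 = 0.6237;  α = 0.3763.
Bypass flow = 0.3763×1354 = 509.46 kg/min.

509.5 kg/min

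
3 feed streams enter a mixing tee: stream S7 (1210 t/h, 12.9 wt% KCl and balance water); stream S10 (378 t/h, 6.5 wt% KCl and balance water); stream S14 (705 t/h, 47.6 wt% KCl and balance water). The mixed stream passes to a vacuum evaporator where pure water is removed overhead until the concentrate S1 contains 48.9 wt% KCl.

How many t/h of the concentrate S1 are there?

KCl entering = 1210×0.129 + 378×0.065 + 705×0.476 = 516.24 t/h.
All KCl reports to S1, so S1 = 516.24/0.489 = 1055.7 t/h.

1056 t/h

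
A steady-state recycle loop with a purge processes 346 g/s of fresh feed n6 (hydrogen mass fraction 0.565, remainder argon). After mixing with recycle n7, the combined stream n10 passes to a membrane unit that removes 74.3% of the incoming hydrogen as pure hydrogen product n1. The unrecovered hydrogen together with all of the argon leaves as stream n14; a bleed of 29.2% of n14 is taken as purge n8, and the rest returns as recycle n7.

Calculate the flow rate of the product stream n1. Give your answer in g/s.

177.6 g/s

hydrogen in n10: m_A = 346×0.565 + (1−0.292)·(1−0.743)·m_A, so m_A = 195.49/0.8180 = 238.97 g/s.
Product n1 = 0.743×238.97 = 177.56 g/s.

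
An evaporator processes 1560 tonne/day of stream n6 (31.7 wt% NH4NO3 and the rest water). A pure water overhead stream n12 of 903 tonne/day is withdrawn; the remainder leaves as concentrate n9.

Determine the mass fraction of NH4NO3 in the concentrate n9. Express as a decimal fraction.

NH4NO3 is not removed: 1560×0.317 = 494.52 tonne/day of NH4NO3 enters n9.
Concentrate = 1560 − 903 = 657 tonne/day.
Mass fraction = 494.52/657 = 0.753.

0.753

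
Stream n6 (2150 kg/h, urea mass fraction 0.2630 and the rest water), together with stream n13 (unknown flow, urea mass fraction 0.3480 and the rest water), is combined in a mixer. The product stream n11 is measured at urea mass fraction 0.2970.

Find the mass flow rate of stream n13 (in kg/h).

1433 kg/h

Let n13 be the unknown flow. Total out = 2150 + n13.
urea balance: 565.45 + 0.348·n13 = 0.297·(2150 + n13)
(0.348 − 0.297)·n13 = 0.297×2150 − 565.45 = 73.1
n13 = 73.1 / 0.051 = 1433.3 kg/h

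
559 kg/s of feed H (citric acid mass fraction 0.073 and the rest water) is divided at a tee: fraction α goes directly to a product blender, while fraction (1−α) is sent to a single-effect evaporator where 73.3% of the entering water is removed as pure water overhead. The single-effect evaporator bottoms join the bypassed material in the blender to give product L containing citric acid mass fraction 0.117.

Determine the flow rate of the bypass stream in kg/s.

249.6 kg/s

All 559×0.073 = 40.807 kg/s of citric acid reaches L, so L = 40.807/0.117 = 348.78 kg/s and vapour = 210.22 kg/s.
The evaporator receives (1−α)·559 of feed at 0.927 water and removes 0.733 of that water:
0.733×0.927×(1−α)×559 = 210.22
(1−α) = 210.22/379.84 = 0.5535;  α = 0.4465.
Bypass flow = 0.4465×559 = 249.62 kg/s.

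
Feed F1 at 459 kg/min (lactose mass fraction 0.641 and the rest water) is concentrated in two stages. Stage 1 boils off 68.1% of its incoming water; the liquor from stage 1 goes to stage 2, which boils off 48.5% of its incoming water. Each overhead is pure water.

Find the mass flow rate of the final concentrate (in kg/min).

321.3 kg/min

water in feed = 459×0.359 = 164.78 kg/min.
After stage 1: water left = (1−0.681)×164.78 = 52.565; stream total = 346.78 kg/min.
After stage 2: water left = (1−0.485)×52.565 = 27.071; final concentrate = 321.29 kg/min.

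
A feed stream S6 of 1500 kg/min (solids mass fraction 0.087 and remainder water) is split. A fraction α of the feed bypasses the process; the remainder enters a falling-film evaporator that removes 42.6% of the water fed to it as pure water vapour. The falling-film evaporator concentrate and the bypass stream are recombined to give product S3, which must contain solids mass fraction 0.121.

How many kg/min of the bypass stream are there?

416.3 kg/min

All 1500×0.087 = 130.5 kg/min of solids reaches S3, so S3 = 130.5/0.121 = 1078.5 kg/min and vapour = 421.49 kg/min.
The evaporator receives (1−α)·1500 of feed at 0.913 water and removes 0.426 of that water:
0.426×0.913×(1−α)×1500 = 421.49
(1−α) = 421.49/583.41 = 0.7225;  α = 0.2775.
Bypass flow = 0.2775×1500 = 416.31 kg/min.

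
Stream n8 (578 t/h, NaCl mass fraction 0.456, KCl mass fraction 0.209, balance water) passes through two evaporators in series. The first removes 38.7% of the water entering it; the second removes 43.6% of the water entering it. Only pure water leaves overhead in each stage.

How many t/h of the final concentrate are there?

water in feed = 578×0.335 = 193.63 t/h.
After stage 1: water left = (1−0.387)×193.63 = 118.7; stream total = 503.07 t/h.
After stage 2: water left = (1−0.436)×118.7 = 66.944; final concentrate = 451.31 t/h.

451.3 t/h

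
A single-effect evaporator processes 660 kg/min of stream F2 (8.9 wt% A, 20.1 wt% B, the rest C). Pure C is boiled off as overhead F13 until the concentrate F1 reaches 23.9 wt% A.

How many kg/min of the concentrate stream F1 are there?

245.8 kg/min

A is conserved: 660×0.089 = 58.74 kg/min all reports to the concentrate.
Concentrate = 58.74/(target fraction) = 245.77 kg/min.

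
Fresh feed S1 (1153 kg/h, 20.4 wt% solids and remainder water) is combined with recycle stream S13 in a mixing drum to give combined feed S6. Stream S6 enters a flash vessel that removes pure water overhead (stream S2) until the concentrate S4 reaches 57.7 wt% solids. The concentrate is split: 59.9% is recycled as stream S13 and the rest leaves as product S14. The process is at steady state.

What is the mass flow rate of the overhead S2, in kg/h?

745.4 kg/h

Overall solids balance (none leaves overhead): solids in fresh feed = solids in product, i.e. 1153×0.204 = (1−0.599)·S4·0.577.
S4 = 235.21/(0.577×0.401) = 1016.6 kg/h.
Recycle S13 = 0.599×1016.6 = 608.93 kg/h.
Combined feed S6 = 1153 + 608.93 = 1761.9 kg/h.
Overhead S2 = S6 − S4 = 1761.9 − 1016.6 = 745.35 kg/h.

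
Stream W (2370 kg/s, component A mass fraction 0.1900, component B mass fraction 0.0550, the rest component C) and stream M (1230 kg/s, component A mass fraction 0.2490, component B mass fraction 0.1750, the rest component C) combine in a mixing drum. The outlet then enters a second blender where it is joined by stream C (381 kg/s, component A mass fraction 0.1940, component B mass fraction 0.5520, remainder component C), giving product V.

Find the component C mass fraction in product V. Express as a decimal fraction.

0.6517

Overall, product flow = 3981 kg/s.
component C in = 2370×0.755 + 1230×0.576 + 381×0.254 = 2594.6 kg/s.
component C fraction in V = 0.6517.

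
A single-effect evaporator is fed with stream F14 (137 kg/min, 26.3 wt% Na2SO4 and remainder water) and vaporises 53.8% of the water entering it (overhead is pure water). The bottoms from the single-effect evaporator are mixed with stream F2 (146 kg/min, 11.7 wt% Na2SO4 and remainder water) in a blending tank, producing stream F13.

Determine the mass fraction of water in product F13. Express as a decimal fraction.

Vapour removed = 0.538×0.737×137 = 54.321 kg/min; concentrate = 82.679 kg/min.
water reaching the mixer = 46.648 (from concentrate) + 146×0.883 = 175.57 kg/min.
Product flow = 82.679 + 146 = 228.68 kg/min; water fraction = 0.7677.

0.7677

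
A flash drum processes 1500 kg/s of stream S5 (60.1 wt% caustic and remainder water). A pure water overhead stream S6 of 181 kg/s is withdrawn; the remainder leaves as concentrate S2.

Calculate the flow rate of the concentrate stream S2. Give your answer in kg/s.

Concentrate = 1500 − 181 = 1319 kg/s.

1319 kg/s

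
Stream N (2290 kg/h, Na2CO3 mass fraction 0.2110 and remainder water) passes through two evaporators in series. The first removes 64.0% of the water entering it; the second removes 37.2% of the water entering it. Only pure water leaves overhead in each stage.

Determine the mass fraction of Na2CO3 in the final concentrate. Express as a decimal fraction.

water in feed = 2290×0.789 = 1806.8 kg/h.
After stage 1: water left = (1−0.640)×1806.8 = 650.45; stream total = 1133.6 kg/h.
After stage 2: water left = (1−0.372)×650.45 = 408.48; final concentrate = 891.67 kg/h.
Na2CO3 fraction = 483.19/891.67 = 0.5419.

0.5419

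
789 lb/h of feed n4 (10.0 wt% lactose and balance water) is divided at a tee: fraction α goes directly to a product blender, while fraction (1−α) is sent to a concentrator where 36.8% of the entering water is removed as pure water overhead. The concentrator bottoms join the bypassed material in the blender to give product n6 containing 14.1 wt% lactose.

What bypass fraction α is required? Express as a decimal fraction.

All 789×0.100 = 78.9 lb/h of lactose reaches n6, so n6 = 78.9/0.141 = 559.57 lb/h and vapour = 229.43 lb/h.
The evaporator receives (1−α)·789 of feed at 0.900 water and removes 0.368 of that water:
0.368×0.900×(1−α)×789 = 229.43
(1−α) = 229.43/261.32 = 0.8780;  α = 0.1220.

0.122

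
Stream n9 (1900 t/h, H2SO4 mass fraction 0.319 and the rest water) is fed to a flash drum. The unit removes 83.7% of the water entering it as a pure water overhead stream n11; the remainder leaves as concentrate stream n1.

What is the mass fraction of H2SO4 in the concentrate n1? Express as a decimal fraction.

H2SO4 is not removed: 1900×0.319 = 606.1 t/h of H2SO4 enters n1.
water entering = 1900×0.681 = 1293.9 t/h; overhead removed = 0.837×1293.9 = 1083 t/h.
Concentrate = 1900 − 1083 = 817.01 t/h.
Mass fraction = 606.1/817.01 = 0.742.

0.742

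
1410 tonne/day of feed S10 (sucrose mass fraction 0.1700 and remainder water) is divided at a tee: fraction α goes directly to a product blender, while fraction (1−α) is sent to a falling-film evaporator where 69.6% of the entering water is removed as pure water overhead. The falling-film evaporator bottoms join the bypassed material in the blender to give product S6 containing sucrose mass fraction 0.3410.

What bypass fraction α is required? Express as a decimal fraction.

All 1410×0.170 = 239.7 tonne/day of sucrose reaches S6, so S6 = 239.7/0.341 = 702.93 tonne/day and vapour = 707.07 tonne/day.
The evaporator receives (1−α)·1410 of feed at 0.830 water and removes 0.696 of that water:
0.696×0.830×(1−α)×1410 = 707.07
(1−α) = 707.07/814.53 = 0.8681;  α = 0.1319.

0.132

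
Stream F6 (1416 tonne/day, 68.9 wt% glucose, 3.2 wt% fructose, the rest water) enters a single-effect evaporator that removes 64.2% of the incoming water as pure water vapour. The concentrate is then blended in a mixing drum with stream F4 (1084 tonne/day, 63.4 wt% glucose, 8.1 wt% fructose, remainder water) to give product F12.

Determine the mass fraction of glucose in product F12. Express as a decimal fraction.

Vapour removed = 0.642×0.279×1416 = 253.63 tonne/day; concentrate = 1162.4 tonne/day.
glucose reaching the mixer = 975.62 (from concentrate) + 1084×0.634 = 1662.9 tonne/day.
Product flow = 1162.4 + 1084 = 2246.4 tonne/day; glucose fraction = 0.7403.

0.7403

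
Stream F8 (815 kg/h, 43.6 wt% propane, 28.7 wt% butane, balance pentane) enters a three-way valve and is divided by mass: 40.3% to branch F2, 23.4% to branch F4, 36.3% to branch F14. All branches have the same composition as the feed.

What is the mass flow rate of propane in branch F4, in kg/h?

Branch F4 total = 0.234×815 = 190.71 kg/h.
propane in F4 = 0.436×190.71 = 83.15 kg/h.

83.15 kg/h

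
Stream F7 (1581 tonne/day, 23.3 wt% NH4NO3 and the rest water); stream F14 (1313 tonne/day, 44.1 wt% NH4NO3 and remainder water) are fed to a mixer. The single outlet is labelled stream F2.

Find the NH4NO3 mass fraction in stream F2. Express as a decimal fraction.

Total flow out = 1581 + 1313 = 2894 tonne/day.
NH4NO3 in = 1581×0.233 + 1313×0.441 = 947.41 tonne/day.
NH4NO3 mass fraction in F2 = 947.41/2894 = 0.3274.

0.3274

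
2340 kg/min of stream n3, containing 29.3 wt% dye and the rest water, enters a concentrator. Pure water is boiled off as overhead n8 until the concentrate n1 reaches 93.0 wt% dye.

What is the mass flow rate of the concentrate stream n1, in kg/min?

dye is conserved: 2340×0.293 = 685.62 kg/min all reports to the concentrate.
Concentrate = 685.62/(target fraction) = 737.23 kg/min.

737.2 kg/min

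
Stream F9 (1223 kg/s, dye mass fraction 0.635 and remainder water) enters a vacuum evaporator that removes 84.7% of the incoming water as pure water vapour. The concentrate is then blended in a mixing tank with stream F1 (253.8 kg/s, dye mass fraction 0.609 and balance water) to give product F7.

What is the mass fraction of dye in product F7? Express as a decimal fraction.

0.848

Vapour removed = 0.847×0.365×1223 = 378.1 kg/s; concentrate = 844.9 kg/s.
dye reaching the mixer = 776.61 (from concentrate) + 253.8×0.609 = 931.17 kg/s.
Product flow = 844.9 + 253.8 = 1098.7 kg/s; dye fraction = 0.848.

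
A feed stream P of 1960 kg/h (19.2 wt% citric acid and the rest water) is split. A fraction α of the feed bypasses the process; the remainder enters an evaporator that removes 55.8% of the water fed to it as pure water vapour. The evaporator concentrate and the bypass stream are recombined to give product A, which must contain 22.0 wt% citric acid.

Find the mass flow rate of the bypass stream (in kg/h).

1407 kg/h

All 1960×0.192 = 376.32 kg/h of citric acid reaches A, so A = 376.32/0.220 = 1710.5 kg/h and vapour = 249.45 kg/h.
The evaporator receives (1−α)·1960 of feed at 0.808 water and removes 0.558 of that water:
0.558×0.808×(1−α)×1960 = 249.45
(1−α) = 249.45/883.69 = 0.2823;  α = 0.7177.
Bypass flow = 0.7177×1960 = 1406.7 kg/h.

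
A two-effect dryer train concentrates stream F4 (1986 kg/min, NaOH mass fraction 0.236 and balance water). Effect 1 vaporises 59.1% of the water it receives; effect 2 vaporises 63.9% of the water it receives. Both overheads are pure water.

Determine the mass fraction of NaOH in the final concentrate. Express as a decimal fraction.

0.677

water in feed = 1986×0.764 = 1517.3 kg/min.
After stage 1: water left = (1−0.591)×1517.3 = 620.58; stream total = 1089.3 kg/min.
After stage 2: water left = (1−0.639)×620.58 = 224.03; final concentrate = 692.72 kg/min.
NaOH fraction = 468.7/692.72 = 0.677.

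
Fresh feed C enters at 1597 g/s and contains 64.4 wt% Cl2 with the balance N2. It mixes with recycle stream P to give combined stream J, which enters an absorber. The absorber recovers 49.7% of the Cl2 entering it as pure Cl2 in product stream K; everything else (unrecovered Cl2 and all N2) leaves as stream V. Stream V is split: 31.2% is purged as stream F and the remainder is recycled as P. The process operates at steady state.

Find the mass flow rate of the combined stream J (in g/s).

3395 g/s

N2 enters only via C and leaves only via the purge: 1597×0.356 = 0.312×(N2 in V), and the absorber passes all N2, so N2 in J = N2 in V = 1822.2 g/s.
Cl2 in J: m_A = 1597×0.644 + (1−0.312)·(1−0.497)·m_A, so m_A = 1028.5/0.6539 = 1572.7 g/s.
J = 1572.7 + 1822.2 = 3395 g/s.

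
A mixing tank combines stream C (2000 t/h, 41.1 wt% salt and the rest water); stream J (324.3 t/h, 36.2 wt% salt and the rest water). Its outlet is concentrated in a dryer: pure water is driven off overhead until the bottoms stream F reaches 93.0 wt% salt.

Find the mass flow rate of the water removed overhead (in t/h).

1314 t/h

salt entering = 2000×0.411 + 324.3×0.362 = 939.4 t/h.
All salt reports to F, so F = 939.4/0.930 = 1010.1 t/h.
Total feed = 2324.3 t/h; overhead = 2324.3 − 1010.1 = 1314.2 t/h.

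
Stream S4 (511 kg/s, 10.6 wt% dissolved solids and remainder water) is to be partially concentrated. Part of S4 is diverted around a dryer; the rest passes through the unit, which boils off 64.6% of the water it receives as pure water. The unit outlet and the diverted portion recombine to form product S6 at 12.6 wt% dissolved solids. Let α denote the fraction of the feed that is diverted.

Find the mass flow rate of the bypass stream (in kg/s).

370.6 kg/s

All 511×0.106 = 54.166 kg/s of dissolved solids reaches S6, so S6 = 54.166/0.126 = 429.89 kg/s and vapour = 81.111 kg/s.
The evaporator receives (1−α)·511 of feed at 0.894 water and removes 0.646 of that water:
0.646×0.894×(1−α)×511 = 81.111
(1−α) = 81.111/295.11 = 0.2748;  α = 0.7252.
Bypass flow = 0.7252×511 = 370.55 kg/s.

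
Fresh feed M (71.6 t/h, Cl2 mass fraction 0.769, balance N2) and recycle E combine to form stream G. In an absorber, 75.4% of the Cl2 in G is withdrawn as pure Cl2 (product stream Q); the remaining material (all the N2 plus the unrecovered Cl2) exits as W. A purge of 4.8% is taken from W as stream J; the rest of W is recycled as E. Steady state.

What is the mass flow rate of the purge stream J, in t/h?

N2 enters only via M and leaves only via the purge: 71.6×0.231 = 0.048×(N2 in W), and the absorber passes all N2, so N2 in G = N2 in W = 344.57 t/h.
Cl2 in G: m_A = 71.6×0.769 + (1−0.048)·(1−0.754)·m_A, so m_A = 55.06/0.7658 = 71.898 t/h.
W = (1−0.754)×71.898 + 344.57 = 362.26 t/h.
Purge J = 0.048×362.26 = 17.389 t/h.

17.39 t/h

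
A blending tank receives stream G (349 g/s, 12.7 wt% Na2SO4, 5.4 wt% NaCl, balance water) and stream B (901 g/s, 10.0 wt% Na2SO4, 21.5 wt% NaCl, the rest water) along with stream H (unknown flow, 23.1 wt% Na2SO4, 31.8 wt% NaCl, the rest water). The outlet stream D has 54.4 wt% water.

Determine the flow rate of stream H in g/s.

2398 g/s

Let H be the unknown flow. Total out = 1250 + H.
water balance: 903.02 + 0.451·H = 0.544·(1250 + H)
(0.451 − 0.544)·H = 0.544×1250 − 903.02 = -223.02
H = -223.02 / -0.093 = 2398 g/s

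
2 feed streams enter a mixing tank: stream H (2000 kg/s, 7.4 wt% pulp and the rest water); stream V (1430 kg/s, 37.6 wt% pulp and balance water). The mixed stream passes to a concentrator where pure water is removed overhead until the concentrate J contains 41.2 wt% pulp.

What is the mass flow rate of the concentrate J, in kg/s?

pulp entering = 2000×0.074 + 1430×0.376 = 685.68 kg/s.
All pulp reports to J, so J = 685.68/0.412 = 1664.3 kg/s.

1664 kg/s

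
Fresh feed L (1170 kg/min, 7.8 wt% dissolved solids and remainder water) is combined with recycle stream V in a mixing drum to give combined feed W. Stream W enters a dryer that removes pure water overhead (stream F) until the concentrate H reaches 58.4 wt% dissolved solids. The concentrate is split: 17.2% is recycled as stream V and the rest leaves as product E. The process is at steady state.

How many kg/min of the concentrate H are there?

188.7 kg/min

Overall dissolved solids balance (none leaves overhead): dissolved solids in fresh feed = dissolved solids in product, i.e. 1170×0.078 = (1−0.172)·H·0.584.
H = 91.26/(0.584×0.828) = 188.73 kg/min.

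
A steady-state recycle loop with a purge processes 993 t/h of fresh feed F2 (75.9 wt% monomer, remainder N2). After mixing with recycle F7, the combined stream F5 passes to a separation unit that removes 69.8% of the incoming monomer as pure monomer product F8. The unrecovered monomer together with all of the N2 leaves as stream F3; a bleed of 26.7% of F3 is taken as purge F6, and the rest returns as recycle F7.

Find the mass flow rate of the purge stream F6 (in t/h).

N2 enters only via F2 and leaves only via the purge: 993×0.241 = 0.267×(N2 in F3), and the separation unit passes all N2, so N2 in F5 = N2 in F3 = 896.3 t/h.
monomer in F5: m_A = 993×0.759 + (1−0.267)·(1−0.698)·m_A, so m_A = 753.69/0.7786 = 967.96 t/h.
F3 = (1−0.698)×967.96 + 896.3 = 1188.6 t/h.
Purge F6 = 0.267×1188.6 = 317.36 t/h.

317.4 t/h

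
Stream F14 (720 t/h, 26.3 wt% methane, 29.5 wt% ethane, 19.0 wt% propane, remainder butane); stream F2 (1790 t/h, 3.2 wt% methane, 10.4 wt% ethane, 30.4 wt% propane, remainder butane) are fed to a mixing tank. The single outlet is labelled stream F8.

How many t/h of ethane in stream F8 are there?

ethane out = ethane in = 720×0.295 + 1790×0.104 = 398.56 t/h.

398.6 t/h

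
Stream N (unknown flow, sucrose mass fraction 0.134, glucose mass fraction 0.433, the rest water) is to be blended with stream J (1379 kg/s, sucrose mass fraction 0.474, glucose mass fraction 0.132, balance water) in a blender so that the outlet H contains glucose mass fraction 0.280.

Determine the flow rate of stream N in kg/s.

Let N be the unknown flow. Total out = 1379 + N.
glucose balance: 182.03 + 0.433·N = 0.280·(1379 + N)
(0.433 − 0.280)·N = 0.280×1379 − 182.03 = 204.09
N = 204.09 / 0.153 = 1333.9 kg/s

1334 kg/s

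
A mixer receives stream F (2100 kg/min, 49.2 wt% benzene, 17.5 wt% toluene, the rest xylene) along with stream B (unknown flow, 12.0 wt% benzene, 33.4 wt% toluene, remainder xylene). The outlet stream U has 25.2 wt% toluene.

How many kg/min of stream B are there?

Let B be the unknown flow. Total out = 2100 + B.
toluene balance: 367.5 + 0.334·B = 0.252·(2100 + B)
(0.334 − 0.252)·B = 0.252×2100 − 367.5 = 161.7
B = 161.7 / 0.082 = 1972 kg/min

1972 kg/min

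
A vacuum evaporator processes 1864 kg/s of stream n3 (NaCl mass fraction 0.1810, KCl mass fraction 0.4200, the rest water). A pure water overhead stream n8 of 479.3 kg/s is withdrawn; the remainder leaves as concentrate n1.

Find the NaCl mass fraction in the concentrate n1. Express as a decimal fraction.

NaCl is not removed: 1864×0.181 = 337.38 kg/s of NaCl enters n1.
Concentrate = 1864 − 479.3 = 1384.7 kg/s.
Mass fraction = 337.38/1384.7 = 0.2437.

0.2437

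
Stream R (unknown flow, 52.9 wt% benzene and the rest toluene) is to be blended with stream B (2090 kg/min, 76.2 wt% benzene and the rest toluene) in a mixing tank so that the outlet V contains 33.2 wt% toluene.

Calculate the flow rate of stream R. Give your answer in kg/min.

Let R be the unknown flow. Total out = 2090 + R.
toluene balance: 497.42 + 0.471·R = 0.332·(2090 + R)
(0.471 − 0.332)·R = 0.332×2090 − 497.42 = 196.46
R = 196.46 / 0.139 = 1413.4 kg/min

1413 kg/min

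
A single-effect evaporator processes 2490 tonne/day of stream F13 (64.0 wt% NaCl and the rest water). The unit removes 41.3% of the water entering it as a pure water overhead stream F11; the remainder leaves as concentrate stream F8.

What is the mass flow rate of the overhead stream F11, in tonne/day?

370.2 tonne/day

water entering = 2490×0.360 = 896.4 tonne/day; overhead removed = 0.413×896.4 = 370.21 tonne/day.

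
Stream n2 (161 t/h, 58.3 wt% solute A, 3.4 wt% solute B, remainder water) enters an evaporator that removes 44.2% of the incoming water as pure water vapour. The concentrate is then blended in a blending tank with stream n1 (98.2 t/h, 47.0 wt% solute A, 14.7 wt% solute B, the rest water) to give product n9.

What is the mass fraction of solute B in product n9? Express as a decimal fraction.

0.086

Vapour removed = 0.442×0.383×161 = 27.255 t/h; concentrate = 133.74 t/h.
solute B reaching the mixer = 5.474 (from concentrate) + 98.2×0.147 = 19.909 t/h.
Product flow = 133.74 + 98.2 = 231.94 t/h; solute B fraction = 0.086.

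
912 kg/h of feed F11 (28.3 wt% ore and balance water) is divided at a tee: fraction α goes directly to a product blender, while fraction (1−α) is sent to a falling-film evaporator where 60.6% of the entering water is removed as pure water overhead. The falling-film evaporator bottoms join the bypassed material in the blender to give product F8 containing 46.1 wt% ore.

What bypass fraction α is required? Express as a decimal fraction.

0.111

All 912×0.283 = 258.1 kg/h of ore reaches F8, so F8 = 258.1/0.461 = 559.86 kg/h and vapour = 352.14 kg/h.
The evaporator receives (1−α)·912 of feed at 0.717 water and removes 0.606 of that water:
0.606×0.717×(1−α)×912 = 352.14
(1−α) = 352.14/396.27 = 0.8886;  α = 0.1114.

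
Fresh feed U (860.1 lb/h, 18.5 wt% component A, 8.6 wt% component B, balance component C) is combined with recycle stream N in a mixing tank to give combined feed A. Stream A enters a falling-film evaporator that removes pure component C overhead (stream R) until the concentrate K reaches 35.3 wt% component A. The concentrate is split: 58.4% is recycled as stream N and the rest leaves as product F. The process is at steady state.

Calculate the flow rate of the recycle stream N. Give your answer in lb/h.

Overall component A balance (none leaves overhead): component A in fresh feed = component A in product, i.e. 860.1×0.185 = (1−0.584)·K·0.353.
K = 159.12/(0.353×0.416) = 1083.6 lb/h.
Recycle N = 0.584×1083.6 = 632.8 lb/h.

632.8 lb/h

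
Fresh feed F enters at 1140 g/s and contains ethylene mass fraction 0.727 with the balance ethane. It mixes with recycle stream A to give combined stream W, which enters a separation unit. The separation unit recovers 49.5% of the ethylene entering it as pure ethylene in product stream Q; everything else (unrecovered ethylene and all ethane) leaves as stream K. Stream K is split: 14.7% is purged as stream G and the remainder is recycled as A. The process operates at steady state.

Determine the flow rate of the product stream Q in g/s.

ethylene in W: m_A = 1140×0.727 + (1−0.147)·(1−0.495)·m_A, so m_A = 828.78/0.5692 = 1456 g/s.
Product Q = 0.495×1456 = 720.7 g/s.

720.7 g/s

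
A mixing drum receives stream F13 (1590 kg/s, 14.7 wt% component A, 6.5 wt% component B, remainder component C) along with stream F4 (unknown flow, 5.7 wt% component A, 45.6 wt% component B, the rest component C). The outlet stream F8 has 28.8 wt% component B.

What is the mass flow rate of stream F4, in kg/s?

Let F4 be the unknown flow. Total out = 1590 + F4.
component B balance: 103.35 + 0.456·F4 = 0.288·(1590 + F4)
(0.456 − 0.288)·F4 = 0.288×1590 − 103.35 = 354.57
F4 = 354.57 / 0.168 = 2110.5 kg/s

2111 kg/s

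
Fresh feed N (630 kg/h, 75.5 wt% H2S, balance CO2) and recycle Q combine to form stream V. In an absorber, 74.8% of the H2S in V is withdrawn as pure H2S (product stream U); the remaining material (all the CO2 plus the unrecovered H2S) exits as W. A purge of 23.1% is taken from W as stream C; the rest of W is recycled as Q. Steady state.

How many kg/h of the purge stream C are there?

188.7 kg/h

CO2 enters only via N and leaves only via the purge: 630×0.245 = 0.231×(CO2 in W), and the absorber passes all CO2, so CO2 in V = CO2 in W = 668.18 kg/h.
H2S in V: m_A = 630×0.755 + (1−0.231)·(1−0.748)·m_A, so m_A = 475.65/0.8062 = 589.98 kg/h.
W = (1−0.748)×589.98 + 668.18 = 816.86 kg/h.
Purge C = 0.231×816.86 = 188.69 kg/h.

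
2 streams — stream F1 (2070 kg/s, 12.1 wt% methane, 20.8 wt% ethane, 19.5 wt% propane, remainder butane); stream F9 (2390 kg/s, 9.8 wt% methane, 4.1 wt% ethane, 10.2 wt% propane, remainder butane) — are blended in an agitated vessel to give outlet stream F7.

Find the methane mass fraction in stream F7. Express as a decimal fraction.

Total flow out = 2070 + 2390 = 4460 kg/s.
methane in = 2070×0.121 + 2390×0.098 = 484.69 kg/s.
methane mass fraction in F7 = 484.69/4460 = 0.109.

0.109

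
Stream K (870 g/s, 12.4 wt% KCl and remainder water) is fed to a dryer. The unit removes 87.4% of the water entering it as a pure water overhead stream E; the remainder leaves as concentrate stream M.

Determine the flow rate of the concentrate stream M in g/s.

203.9 g/s

water entering = 870×0.876 = 762.12 g/s; overhead removed = 0.874×762.12 = 666.09 g/s.
Concentrate = 870 − 666.09 = 203.91 g/s.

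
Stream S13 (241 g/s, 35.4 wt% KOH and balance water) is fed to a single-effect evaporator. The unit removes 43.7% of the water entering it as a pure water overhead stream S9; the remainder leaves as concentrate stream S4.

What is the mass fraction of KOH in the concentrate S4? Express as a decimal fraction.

0.493

KOH is not removed: 241×0.354 = 85.314 g/s of KOH enters S4.
water entering = 241×0.646 = 155.69 g/s; overhead removed = 0.437×155.69 = 68.035 g/s.
Concentrate = 241 − 68.035 = 172.97 g/s.
Mass fraction = 85.314/172.97 = 0.493.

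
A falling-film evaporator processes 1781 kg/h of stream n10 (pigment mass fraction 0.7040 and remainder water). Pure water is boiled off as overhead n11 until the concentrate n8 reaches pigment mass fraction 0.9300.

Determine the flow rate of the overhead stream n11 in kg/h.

432.8 kg/h

pigment is conserved: 1781×0.704 = 1253.8 kg/h all reports to the concentrate.
Concentrate = 1253.8/(target fraction) = 1348.2 kg/h.
Overhead = 1781 − 1348.2 = 432.8 kg/h.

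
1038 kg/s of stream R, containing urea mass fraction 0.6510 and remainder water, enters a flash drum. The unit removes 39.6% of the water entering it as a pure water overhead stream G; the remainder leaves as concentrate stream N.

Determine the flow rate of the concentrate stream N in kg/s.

water entering = 1038×0.349 = 362.26 kg/s; overhead removed = 0.396×362.26 = 143.46 kg/s.
Concentrate = 1038 − 143.46 = 894.54 kg/s.

894.5 kg/s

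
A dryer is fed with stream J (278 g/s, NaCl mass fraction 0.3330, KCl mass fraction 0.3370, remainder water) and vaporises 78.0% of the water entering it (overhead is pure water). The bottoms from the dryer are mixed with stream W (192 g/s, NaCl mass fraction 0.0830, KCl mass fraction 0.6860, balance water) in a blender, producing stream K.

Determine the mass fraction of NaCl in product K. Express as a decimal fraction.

0.2723

Vapour removed = 0.780×0.330×278 = 71.557 g/s; concentrate = 206.44 g/s.
NaCl reaching the mixer = 92.574 (from concentrate) + 192×0.083 = 108.51 g/s.
Product flow = 206.44 + 192 = 398.44 g/s; NaCl fraction = 0.2723.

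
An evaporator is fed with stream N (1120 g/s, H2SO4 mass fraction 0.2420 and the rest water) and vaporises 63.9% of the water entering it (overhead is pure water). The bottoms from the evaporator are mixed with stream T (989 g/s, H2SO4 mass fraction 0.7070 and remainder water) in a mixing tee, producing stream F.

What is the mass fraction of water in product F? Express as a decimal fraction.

0.3806

Vapour removed = 0.639×0.758×1120 = 542.49 g/s; concentrate = 577.51 g/s.
water reaching the mixer = 306.47 (from concentrate) + 989×0.293 = 596.25 g/s.
Product flow = 577.51 + 989 = 1566.5 g/s; water fraction = 0.3806.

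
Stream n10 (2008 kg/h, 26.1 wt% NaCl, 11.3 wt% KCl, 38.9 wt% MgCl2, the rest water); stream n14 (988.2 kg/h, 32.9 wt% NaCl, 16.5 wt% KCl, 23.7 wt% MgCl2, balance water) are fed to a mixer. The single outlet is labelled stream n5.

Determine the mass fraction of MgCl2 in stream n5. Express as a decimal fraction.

Total flow out = 2008 + 988.2 = 2996.2 kg/h.
MgCl2 in = 2008×0.389 + 988.2×0.237 = 1015.3 kg/h.
MgCl2 mass fraction in n5 = 1015.3/2996.2 = 0.339.

0.339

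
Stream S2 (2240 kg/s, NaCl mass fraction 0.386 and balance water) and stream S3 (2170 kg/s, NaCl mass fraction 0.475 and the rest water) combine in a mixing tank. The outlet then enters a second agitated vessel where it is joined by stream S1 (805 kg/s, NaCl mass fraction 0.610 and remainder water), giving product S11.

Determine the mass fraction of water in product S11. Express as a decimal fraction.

Overall, product flow = 5215 kg/s.
water in = 2240×0.614 + 2170×0.525 + 805×0.390 = 2828.6 kg/s.
water fraction in S11 = 0.542.

0.542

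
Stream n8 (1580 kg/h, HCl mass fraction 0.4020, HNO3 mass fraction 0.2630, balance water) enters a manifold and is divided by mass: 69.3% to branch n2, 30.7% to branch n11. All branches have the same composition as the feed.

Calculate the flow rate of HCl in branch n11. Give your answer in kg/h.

Branch n11 total = 0.307×1580 = 485.06 kg/h.
HCl in n11 = 0.402×485.06 = 194.99 kg/h.

195 kg/h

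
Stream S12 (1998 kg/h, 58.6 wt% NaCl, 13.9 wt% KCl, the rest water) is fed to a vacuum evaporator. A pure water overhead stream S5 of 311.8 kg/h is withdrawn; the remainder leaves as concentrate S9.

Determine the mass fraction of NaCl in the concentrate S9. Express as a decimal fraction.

NaCl is not removed: 1998×0.586 = 1170.8 kg/h of NaCl enters S9.
Concentrate = 1998 − 311.8 = 1686.2 kg/h.
Mass fraction = 1170.8/1686.2 = 0.694.

0.694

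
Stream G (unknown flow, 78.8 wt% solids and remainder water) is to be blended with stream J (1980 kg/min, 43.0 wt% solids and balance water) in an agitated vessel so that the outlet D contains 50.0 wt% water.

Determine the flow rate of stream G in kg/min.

Let G be the unknown flow. Total out = 1980 + G.
water balance: 1128.6 + 0.212·G = 0.500·(1980 + G)
(0.212 − 0.500)·G = 0.500×1980 − 1128.6 = -138.6
G = -138.6 / -0.288 = 481.25 kg/min

481.2 kg/min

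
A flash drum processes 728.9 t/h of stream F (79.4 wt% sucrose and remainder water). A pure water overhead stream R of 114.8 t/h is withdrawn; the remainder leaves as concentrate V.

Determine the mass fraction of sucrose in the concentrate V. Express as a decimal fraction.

0.9424

sucrose is not removed: 728.9×0.794 = 578.75 t/h of sucrose enters V.
Concentrate = 728.9 − 114.8 = 614.1 t/h.
Mass fraction = 578.75/614.1 = 0.9424.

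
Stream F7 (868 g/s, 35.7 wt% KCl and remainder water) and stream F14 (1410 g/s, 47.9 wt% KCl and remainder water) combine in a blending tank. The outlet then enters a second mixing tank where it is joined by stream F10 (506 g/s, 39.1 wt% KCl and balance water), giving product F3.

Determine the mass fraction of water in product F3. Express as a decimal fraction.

Overall, product flow = 2784 g/s.
water in = 868×0.643 + 1410×0.521 + 506×0.609 = 1600.9 g/s.
water fraction in F3 = 0.575.

0.575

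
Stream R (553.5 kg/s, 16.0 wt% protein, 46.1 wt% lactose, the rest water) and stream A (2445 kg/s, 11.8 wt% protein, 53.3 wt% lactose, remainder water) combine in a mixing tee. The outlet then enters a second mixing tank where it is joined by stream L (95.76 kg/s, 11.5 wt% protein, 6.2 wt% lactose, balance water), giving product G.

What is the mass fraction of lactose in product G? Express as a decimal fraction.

Overall, product flow = 3094.3 kg/s.
lactose in = 553.5×0.461 + 2445×0.533 + 95.76×0.062 = 1564.3 kg/s.
lactose fraction in G = 0.506.

0.506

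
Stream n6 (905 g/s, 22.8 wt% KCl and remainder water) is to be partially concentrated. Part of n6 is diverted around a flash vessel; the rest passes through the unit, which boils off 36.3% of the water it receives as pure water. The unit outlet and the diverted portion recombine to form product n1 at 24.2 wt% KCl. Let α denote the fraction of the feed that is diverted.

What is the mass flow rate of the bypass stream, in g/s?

718.2 g/s

All 905×0.228 = 206.34 g/s of KCl reaches n1, so n1 = 206.34/0.242 = 852.64 g/s and vapour = 52.355 g/s.
The evaporator receives (1−α)·905 of feed at 0.772 water and removes 0.363 of that water:
0.363×0.772×(1−α)×905 = 52.355
(1−α) = 52.355/253.61 = 0.2064;  α = 0.7936.
Bypass flow = 0.7936×905 = 718.17 g/s.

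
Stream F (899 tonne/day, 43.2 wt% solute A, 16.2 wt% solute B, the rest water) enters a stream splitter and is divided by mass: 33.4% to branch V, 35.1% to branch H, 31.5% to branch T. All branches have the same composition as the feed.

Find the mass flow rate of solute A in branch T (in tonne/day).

122.3 tonne/day

Branch T total = 0.315×899 = 283.19 tonne/day.
solute A in T = 0.432×283.19 = 122.34 tonne/day.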